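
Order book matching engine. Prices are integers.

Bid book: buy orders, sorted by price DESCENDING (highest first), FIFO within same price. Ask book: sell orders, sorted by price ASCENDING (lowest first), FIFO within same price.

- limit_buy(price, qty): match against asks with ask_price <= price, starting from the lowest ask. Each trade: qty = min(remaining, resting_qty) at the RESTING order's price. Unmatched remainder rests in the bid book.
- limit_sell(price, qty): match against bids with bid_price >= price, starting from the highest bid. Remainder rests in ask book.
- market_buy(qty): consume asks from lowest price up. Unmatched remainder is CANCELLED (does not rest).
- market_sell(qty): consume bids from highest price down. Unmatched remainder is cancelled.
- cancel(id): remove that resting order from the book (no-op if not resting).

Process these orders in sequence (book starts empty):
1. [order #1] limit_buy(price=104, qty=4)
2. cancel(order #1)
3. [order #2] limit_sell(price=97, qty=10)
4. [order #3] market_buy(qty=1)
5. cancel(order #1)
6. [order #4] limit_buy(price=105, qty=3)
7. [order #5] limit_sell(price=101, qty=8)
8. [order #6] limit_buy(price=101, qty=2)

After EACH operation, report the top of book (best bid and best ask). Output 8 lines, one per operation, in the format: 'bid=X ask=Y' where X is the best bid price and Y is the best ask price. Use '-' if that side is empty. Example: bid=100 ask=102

Answer: bid=104 ask=-
bid=- ask=-
bid=- ask=97
bid=- ask=97
bid=- ask=97
bid=- ask=97
bid=- ask=97
bid=- ask=97

Derivation:
After op 1 [order #1] limit_buy(price=104, qty=4): fills=none; bids=[#1:4@104] asks=[-]
After op 2 cancel(order #1): fills=none; bids=[-] asks=[-]
After op 3 [order #2] limit_sell(price=97, qty=10): fills=none; bids=[-] asks=[#2:10@97]
After op 4 [order #3] market_buy(qty=1): fills=#3x#2:1@97; bids=[-] asks=[#2:9@97]
After op 5 cancel(order #1): fills=none; bids=[-] asks=[#2:9@97]
After op 6 [order #4] limit_buy(price=105, qty=3): fills=#4x#2:3@97; bids=[-] asks=[#2:6@97]
After op 7 [order #5] limit_sell(price=101, qty=8): fills=none; bids=[-] asks=[#2:6@97 #5:8@101]
After op 8 [order #6] limit_buy(price=101, qty=2): fills=#6x#2:2@97; bids=[-] asks=[#2:4@97 #5:8@101]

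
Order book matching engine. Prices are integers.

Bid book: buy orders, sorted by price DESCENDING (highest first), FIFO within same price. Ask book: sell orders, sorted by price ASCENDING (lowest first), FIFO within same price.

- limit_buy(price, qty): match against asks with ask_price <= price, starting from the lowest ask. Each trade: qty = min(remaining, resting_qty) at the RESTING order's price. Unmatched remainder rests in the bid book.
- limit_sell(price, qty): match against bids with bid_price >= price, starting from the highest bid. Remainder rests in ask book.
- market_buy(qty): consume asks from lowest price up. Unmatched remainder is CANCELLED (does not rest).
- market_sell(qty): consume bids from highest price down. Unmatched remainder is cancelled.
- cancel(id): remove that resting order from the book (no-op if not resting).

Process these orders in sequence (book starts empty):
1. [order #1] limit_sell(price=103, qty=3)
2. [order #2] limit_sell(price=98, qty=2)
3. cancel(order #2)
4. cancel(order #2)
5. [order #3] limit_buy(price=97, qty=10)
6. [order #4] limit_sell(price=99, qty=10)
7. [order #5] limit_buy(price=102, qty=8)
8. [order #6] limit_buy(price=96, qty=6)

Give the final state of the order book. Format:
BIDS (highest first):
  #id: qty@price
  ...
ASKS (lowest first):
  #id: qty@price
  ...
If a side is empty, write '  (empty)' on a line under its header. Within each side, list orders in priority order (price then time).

Answer: BIDS (highest first):
  #3: 10@97
  #6: 6@96
ASKS (lowest first):
  #4: 2@99
  #1: 3@103

Derivation:
After op 1 [order #1] limit_sell(price=103, qty=3): fills=none; bids=[-] asks=[#1:3@103]
After op 2 [order #2] limit_sell(price=98, qty=2): fills=none; bids=[-] asks=[#2:2@98 #1:3@103]
After op 3 cancel(order #2): fills=none; bids=[-] asks=[#1:3@103]
After op 4 cancel(order #2): fills=none; bids=[-] asks=[#1:3@103]
After op 5 [order #3] limit_buy(price=97, qty=10): fills=none; bids=[#3:10@97] asks=[#1:3@103]
After op 6 [order #4] limit_sell(price=99, qty=10): fills=none; bids=[#3:10@97] asks=[#4:10@99 #1:3@103]
After op 7 [order #5] limit_buy(price=102, qty=8): fills=#5x#4:8@99; bids=[#3:10@97] asks=[#4:2@99 #1:3@103]
After op 8 [order #6] limit_buy(price=96, qty=6): fills=none; bids=[#3:10@97 #6:6@96] asks=[#4:2@99 #1:3@103]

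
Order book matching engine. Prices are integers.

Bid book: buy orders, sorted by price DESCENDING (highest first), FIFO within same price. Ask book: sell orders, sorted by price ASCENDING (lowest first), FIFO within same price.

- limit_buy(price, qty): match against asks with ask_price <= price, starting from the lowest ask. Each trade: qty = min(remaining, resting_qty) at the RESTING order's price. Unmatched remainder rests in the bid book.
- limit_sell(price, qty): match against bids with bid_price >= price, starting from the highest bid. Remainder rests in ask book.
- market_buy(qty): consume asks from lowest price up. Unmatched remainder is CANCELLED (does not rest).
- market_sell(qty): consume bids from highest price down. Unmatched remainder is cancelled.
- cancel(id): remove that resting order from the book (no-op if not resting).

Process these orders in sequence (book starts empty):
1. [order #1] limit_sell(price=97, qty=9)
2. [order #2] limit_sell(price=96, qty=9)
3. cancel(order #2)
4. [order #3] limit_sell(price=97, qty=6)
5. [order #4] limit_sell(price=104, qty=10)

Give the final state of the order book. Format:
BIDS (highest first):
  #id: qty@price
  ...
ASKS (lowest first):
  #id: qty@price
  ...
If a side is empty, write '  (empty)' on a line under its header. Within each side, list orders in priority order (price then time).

Answer: BIDS (highest first):
  (empty)
ASKS (lowest first):
  #1: 9@97
  #3: 6@97
  #4: 10@104

Derivation:
After op 1 [order #1] limit_sell(price=97, qty=9): fills=none; bids=[-] asks=[#1:9@97]
After op 2 [order #2] limit_sell(price=96, qty=9): fills=none; bids=[-] asks=[#2:9@96 #1:9@97]
After op 3 cancel(order #2): fills=none; bids=[-] asks=[#1:9@97]
After op 4 [order #3] limit_sell(price=97, qty=6): fills=none; bids=[-] asks=[#1:9@97 #3:6@97]
After op 5 [order #4] limit_sell(price=104, qty=10): fills=none; bids=[-] asks=[#1:9@97 #3:6@97 #4:10@104]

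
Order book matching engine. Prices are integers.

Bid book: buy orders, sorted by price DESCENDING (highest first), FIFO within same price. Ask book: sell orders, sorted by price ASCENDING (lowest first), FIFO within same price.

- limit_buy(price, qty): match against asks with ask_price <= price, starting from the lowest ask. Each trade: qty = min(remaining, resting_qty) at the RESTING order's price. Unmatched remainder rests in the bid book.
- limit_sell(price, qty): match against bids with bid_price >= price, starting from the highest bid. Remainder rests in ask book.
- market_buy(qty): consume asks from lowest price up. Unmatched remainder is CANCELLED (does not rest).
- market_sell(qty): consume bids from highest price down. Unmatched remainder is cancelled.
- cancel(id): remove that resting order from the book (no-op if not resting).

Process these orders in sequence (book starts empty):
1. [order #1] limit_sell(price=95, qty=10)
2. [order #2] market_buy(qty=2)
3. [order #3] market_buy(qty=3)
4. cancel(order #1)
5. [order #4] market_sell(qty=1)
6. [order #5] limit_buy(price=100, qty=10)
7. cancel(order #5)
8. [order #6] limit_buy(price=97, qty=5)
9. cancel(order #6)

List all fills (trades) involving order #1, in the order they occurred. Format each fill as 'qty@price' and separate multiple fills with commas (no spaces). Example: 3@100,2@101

Answer: 2@95,3@95

Derivation:
After op 1 [order #1] limit_sell(price=95, qty=10): fills=none; bids=[-] asks=[#1:10@95]
After op 2 [order #2] market_buy(qty=2): fills=#2x#1:2@95; bids=[-] asks=[#1:8@95]
After op 3 [order #3] market_buy(qty=3): fills=#3x#1:3@95; bids=[-] asks=[#1:5@95]
After op 4 cancel(order #1): fills=none; bids=[-] asks=[-]
After op 5 [order #4] market_sell(qty=1): fills=none; bids=[-] asks=[-]
After op 6 [order #5] limit_buy(price=100, qty=10): fills=none; bids=[#5:10@100] asks=[-]
After op 7 cancel(order #5): fills=none; bids=[-] asks=[-]
After op 8 [order #6] limit_buy(price=97, qty=5): fills=none; bids=[#6:5@97] asks=[-]
After op 9 cancel(order #6): fills=none; bids=[-] asks=[-]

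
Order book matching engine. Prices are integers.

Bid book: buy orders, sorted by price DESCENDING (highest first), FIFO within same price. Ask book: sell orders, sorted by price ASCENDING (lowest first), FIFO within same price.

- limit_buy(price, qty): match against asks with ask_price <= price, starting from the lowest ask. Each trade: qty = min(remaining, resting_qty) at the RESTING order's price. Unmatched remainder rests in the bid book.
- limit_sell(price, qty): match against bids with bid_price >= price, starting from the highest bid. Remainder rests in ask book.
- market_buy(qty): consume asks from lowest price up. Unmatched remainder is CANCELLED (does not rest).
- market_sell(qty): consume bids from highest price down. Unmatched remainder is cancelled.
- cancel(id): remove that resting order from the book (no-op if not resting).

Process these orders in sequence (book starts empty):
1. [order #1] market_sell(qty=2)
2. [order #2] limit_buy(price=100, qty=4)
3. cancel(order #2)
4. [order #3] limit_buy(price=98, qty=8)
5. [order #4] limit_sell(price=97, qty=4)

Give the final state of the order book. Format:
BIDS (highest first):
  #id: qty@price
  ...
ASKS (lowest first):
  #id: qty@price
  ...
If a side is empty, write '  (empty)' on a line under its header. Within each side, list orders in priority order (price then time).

After op 1 [order #1] market_sell(qty=2): fills=none; bids=[-] asks=[-]
After op 2 [order #2] limit_buy(price=100, qty=4): fills=none; bids=[#2:4@100] asks=[-]
After op 3 cancel(order #2): fills=none; bids=[-] asks=[-]
After op 4 [order #3] limit_buy(price=98, qty=8): fills=none; bids=[#3:8@98] asks=[-]
After op 5 [order #4] limit_sell(price=97, qty=4): fills=#3x#4:4@98; bids=[#3:4@98] asks=[-]

Answer: BIDS (highest first):
  #3: 4@98
ASKS (lowest first):
  (empty)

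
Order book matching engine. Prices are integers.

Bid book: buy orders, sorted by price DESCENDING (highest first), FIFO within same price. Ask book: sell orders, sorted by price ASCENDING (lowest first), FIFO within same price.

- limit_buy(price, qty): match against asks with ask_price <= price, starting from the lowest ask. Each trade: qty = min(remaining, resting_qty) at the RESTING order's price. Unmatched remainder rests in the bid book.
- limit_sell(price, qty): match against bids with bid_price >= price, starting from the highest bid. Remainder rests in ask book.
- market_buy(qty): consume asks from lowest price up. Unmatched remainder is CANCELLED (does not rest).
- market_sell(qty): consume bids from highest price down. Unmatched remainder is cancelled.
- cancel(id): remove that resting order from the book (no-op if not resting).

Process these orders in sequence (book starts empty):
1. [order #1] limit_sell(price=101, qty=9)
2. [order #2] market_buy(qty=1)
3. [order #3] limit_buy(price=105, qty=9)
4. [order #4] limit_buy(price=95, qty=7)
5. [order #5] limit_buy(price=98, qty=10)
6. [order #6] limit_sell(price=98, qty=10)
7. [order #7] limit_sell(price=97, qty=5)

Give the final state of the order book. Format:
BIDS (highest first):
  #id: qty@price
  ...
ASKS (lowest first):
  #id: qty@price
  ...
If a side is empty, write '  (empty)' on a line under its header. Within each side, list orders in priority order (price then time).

Answer: BIDS (highest first):
  #4: 7@95
ASKS (lowest first):
  #7: 4@97

Derivation:
After op 1 [order #1] limit_sell(price=101, qty=9): fills=none; bids=[-] asks=[#1:9@101]
After op 2 [order #2] market_buy(qty=1): fills=#2x#1:1@101; bids=[-] asks=[#1:8@101]
After op 3 [order #3] limit_buy(price=105, qty=9): fills=#3x#1:8@101; bids=[#3:1@105] asks=[-]
After op 4 [order #4] limit_buy(price=95, qty=7): fills=none; bids=[#3:1@105 #4:7@95] asks=[-]
After op 5 [order #5] limit_buy(price=98, qty=10): fills=none; bids=[#3:1@105 #5:10@98 #4:7@95] asks=[-]
After op 6 [order #6] limit_sell(price=98, qty=10): fills=#3x#6:1@105 #5x#6:9@98; bids=[#5:1@98 #4:7@95] asks=[-]
After op 7 [order #7] limit_sell(price=97, qty=5): fills=#5x#7:1@98; bids=[#4:7@95] asks=[#7:4@97]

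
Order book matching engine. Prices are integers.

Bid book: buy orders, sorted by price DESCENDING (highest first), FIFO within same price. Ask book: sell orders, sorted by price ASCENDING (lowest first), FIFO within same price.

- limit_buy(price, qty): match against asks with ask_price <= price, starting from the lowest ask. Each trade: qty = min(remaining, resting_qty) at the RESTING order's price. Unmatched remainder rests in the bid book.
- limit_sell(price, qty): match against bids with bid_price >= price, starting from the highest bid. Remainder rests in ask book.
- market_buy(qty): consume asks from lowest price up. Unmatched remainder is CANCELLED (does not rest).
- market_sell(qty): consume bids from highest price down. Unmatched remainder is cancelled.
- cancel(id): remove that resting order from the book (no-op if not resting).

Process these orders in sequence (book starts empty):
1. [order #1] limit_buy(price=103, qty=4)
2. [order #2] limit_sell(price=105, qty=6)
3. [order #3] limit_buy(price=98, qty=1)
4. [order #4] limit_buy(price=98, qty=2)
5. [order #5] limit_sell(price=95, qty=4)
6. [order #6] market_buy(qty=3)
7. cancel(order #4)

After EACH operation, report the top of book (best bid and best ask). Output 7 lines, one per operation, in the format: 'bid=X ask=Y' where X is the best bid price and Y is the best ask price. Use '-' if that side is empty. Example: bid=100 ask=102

Answer: bid=103 ask=-
bid=103 ask=105
bid=103 ask=105
bid=103 ask=105
bid=98 ask=105
bid=98 ask=105
bid=98 ask=105

Derivation:
After op 1 [order #1] limit_buy(price=103, qty=4): fills=none; bids=[#1:4@103] asks=[-]
After op 2 [order #2] limit_sell(price=105, qty=6): fills=none; bids=[#1:4@103] asks=[#2:6@105]
After op 3 [order #3] limit_buy(price=98, qty=1): fills=none; bids=[#1:4@103 #3:1@98] asks=[#2:6@105]
After op 4 [order #4] limit_buy(price=98, qty=2): fills=none; bids=[#1:4@103 #3:1@98 #4:2@98] asks=[#2:6@105]
After op 5 [order #5] limit_sell(price=95, qty=4): fills=#1x#5:4@103; bids=[#3:1@98 #4:2@98] asks=[#2:6@105]
After op 6 [order #6] market_buy(qty=3): fills=#6x#2:3@105; bids=[#3:1@98 #4:2@98] asks=[#2:3@105]
After op 7 cancel(order #4): fills=none; bids=[#3:1@98] asks=[#2:3@105]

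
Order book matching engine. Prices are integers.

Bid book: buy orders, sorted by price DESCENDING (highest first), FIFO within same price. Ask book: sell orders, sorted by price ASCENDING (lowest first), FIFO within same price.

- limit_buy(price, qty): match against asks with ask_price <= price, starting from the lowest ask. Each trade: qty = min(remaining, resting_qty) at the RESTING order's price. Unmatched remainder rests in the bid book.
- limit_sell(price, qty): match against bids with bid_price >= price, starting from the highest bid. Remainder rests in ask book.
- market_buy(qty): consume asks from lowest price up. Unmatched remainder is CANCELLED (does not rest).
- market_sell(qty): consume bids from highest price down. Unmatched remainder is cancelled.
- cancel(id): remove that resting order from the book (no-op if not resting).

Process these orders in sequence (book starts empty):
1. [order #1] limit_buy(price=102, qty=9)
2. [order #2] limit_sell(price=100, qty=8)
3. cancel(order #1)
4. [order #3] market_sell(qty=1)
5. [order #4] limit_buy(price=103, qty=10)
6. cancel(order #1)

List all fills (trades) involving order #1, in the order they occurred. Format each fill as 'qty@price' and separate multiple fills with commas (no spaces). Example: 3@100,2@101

Answer: 8@102

Derivation:
After op 1 [order #1] limit_buy(price=102, qty=9): fills=none; bids=[#1:9@102] asks=[-]
After op 2 [order #2] limit_sell(price=100, qty=8): fills=#1x#2:8@102; bids=[#1:1@102] asks=[-]
After op 3 cancel(order #1): fills=none; bids=[-] asks=[-]
After op 4 [order #3] market_sell(qty=1): fills=none; bids=[-] asks=[-]
After op 5 [order #4] limit_buy(price=103, qty=10): fills=none; bids=[#4:10@103] asks=[-]
After op 6 cancel(order #1): fills=none; bids=[#4:10@103] asks=[-]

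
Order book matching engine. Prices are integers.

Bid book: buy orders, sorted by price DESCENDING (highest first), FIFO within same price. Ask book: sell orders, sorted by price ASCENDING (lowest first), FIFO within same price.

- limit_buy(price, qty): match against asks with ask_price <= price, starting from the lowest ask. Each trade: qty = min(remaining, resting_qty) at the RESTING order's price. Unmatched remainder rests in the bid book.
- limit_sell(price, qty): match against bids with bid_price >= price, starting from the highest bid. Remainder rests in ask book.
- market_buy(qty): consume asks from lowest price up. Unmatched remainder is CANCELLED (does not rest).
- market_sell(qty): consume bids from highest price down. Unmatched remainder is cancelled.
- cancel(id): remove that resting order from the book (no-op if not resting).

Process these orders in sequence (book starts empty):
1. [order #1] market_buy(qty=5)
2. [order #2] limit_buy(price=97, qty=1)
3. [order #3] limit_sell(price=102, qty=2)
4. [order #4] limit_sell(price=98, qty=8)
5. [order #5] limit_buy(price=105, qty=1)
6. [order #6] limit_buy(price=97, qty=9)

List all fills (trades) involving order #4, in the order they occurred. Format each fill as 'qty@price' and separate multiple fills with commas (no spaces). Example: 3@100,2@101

After op 1 [order #1] market_buy(qty=5): fills=none; bids=[-] asks=[-]
After op 2 [order #2] limit_buy(price=97, qty=1): fills=none; bids=[#2:1@97] asks=[-]
After op 3 [order #3] limit_sell(price=102, qty=2): fills=none; bids=[#2:1@97] asks=[#3:2@102]
After op 4 [order #4] limit_sell(price=98, qty=8): fills=none; bids=[#2:1@97] asks=[#4:8@98 #3:2@102]
After op 5 [order #5] limit_buy(price=105, qty=1): fills=#5x#4:1@98; bids=[#2:1@97] asks=[#4:7@98 #3:2@102]
After op 6 [order #6] limit_buy(price=97, qty=9): fills=none; bids=[#2:1@97 #6:9@97] asks=[#4:7@98 #3:2@102]

Answer: 1@98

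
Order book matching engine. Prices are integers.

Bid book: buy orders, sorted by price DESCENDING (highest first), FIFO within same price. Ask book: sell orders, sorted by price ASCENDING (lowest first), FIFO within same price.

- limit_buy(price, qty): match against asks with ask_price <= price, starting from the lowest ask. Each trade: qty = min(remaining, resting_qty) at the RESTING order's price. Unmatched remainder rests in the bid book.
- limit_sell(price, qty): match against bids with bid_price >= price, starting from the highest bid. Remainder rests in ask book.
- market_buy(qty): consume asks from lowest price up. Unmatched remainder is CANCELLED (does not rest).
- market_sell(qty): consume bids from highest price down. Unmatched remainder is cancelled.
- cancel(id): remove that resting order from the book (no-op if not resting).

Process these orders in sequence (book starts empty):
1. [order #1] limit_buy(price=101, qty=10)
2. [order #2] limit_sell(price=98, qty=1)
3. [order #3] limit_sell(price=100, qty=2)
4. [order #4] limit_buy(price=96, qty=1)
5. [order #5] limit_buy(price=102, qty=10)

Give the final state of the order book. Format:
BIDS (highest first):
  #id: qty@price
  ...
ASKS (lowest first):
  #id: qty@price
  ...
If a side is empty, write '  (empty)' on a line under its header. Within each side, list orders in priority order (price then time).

Answer: BIDS (highest first):
  #5: 10@102
  #1: 7@101
  #4: 1@96
ASKS (lowest first):
  (empty)

Derivation:
After op 1 [order #1] limit_buy(price=101, qty=10): fills=none; bids=[#1:10@101] asks=[-]
After op 2 [order #2] limit_sell(price=98, qty=1): fills=#1x#2:1@101; bids=[#1:9@101] asks=[-]
After op 3 [order #3] limit_sell(price=100, qty=2): fills=#1x#3:2@101; bids=[#1:7@101] asks=[-]
After op 4 [order #4] limit_buy(price=96, qty=1): fills=none; bids=[#1:7@101 #4:1@96] asks=[-]
After op 5 [order #5] limit_buy(price=102, qty=10): fills=none; bids=[#5:10@102 #1:7@101 #4:1@96] asks=[-]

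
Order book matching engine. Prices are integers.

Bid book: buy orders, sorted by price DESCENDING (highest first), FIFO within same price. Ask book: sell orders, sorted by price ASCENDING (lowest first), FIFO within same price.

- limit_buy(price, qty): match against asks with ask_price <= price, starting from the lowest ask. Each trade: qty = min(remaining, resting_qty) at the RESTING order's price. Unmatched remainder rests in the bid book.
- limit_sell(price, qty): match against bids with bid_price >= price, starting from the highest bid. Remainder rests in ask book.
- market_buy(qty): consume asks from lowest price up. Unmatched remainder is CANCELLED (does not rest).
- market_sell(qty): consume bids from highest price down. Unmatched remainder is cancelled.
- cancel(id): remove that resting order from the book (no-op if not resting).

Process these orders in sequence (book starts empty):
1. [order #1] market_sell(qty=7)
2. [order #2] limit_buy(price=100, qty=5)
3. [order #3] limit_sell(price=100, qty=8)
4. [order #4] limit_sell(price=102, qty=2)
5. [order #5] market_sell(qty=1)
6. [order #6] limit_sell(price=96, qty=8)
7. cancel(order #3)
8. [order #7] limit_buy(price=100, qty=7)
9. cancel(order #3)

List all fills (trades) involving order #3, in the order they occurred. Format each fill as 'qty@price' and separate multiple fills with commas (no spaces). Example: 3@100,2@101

Answer: 5@100

Derivation:
After op 1 [order #1] market_sell(qty=7): fills=none; bids=[-] asks=[-]
After op 2 [order #2] limit_buy(price=100, qty=5): fills=none; bids=[#2:5@100] asks=[-]
After op 3 [order #3] limit_sell(price=100, qty=8): fills=#2x#3:5@100; bids=[-] asks=[#3:3@100]
After op 4 [order #4] limit_sell(price=102, qty=2): fills=none; bids=[-] asks=[#3:3@100 #4:2@102]
After op 5 [order #5] market_sell(qty=1): fills=none; bids=[-] asks=[#3:3@100 #4:2@102]
After op 6 [order #6] limit_sell(price=96, qty=8): fills=none; bids=[-] asks=[#6:8@96 #3:3@100 #4:2@102]
After op 7 cancel(order #3): fills=none; bids=[-] asks=[#6:8@96 #4:2@102]
After op 8 [order #7] limit_buy(price=100, qty=7): fills=#7x#6:7@96; bids=[-] asks=[#6:1@96 #4:2@102]
After op 9 cancel(order #3): fills=none; bids=[-] asks=[#6:1@96 #4:2@102]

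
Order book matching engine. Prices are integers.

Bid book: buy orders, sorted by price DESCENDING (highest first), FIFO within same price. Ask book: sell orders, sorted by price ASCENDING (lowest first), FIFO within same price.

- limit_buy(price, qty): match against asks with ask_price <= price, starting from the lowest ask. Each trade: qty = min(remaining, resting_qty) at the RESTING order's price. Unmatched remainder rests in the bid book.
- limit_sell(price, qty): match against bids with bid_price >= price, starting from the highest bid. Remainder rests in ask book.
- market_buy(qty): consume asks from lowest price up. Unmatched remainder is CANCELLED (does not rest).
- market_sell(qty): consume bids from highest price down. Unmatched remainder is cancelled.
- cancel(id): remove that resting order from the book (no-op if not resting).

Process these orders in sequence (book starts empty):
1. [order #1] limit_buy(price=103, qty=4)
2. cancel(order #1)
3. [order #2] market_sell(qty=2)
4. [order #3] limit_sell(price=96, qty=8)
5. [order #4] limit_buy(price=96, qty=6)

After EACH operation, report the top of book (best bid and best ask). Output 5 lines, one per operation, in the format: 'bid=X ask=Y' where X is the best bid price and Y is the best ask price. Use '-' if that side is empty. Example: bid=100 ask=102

After op 1 [order #1] limit_buy(price=103, qty=4): fills=none; bids=[#1:4@103] asks=[-]
After op 2 cancel(order #1): fills=none; bids=[-] asks=[-]
After op 3 [order #2] market_sell(qty=2): fills=none; bids=[-] asks=[-]
After op 4 [order #3] limit_sell(price=96, qty=8): fills=none; bids=[-] asks=[#3:8@96]
After op 5 [order #4] limit_buy(price=96, qty=6): fills=#4x#3:6@96; bids=[-] asks=[#3:2@96]

Answer: bid=103 ask=-
bid=- ask=-
bid=- ask=-
bid=- ask=96
bid=- ask=96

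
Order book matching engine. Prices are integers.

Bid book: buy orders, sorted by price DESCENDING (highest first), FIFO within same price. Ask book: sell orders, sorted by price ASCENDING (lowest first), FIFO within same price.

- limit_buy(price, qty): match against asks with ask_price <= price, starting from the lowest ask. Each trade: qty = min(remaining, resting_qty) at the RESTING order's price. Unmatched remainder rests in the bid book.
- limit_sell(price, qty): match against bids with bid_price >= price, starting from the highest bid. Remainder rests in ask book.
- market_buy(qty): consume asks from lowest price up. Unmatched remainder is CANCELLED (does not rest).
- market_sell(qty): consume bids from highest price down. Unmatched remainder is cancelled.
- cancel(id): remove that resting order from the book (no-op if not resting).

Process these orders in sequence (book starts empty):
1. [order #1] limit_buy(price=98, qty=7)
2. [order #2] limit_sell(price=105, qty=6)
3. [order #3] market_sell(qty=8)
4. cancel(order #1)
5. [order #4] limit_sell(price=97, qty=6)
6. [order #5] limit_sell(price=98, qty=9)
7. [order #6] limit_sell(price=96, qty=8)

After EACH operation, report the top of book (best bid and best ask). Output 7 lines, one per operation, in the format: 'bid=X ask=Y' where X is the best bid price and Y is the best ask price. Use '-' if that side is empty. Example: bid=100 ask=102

Answer: bid=98 ask=-
bid=98 ask=105
bid=- ask=105
bid=- ask=105
bid=- ask=97
bid=- ask=97
bid=- ask=96

Derivation:
After op 1 [order #1] limit_buy(price=98, qty=7): fills=none; bids=[#1:7@98] asks=[-]
After op 2 [order #2] limit_sell(price=105, qty=6): fills=none; bids=[#1:7@98] asks=[#2:6@105]
After op 3 [order #3] market_sell(qty=8): fills=#1x#3:7@98; bids=[-] asks=[#2:6@105]
After op 4 cancel(order #1): fills=none; bids=[-] asks=[#2:6@105]
After op 5 [order #4] limit_sell(price=97, qty=6): fills=none; bids=[-] asks=[#4:6@97 #2:6@105]
After op 6 [order #5] limit_sell(price=98, qty=9): fills=none; bids=[-] asks=[#4:6@97 #5:9@98 #2:6@105]
After op 7 [order #6] limit_sell(price=96, qty=8): fills=none; bids=[-] asks=[#6:8@96 #4:6@97 #5:9@98 #2:6@105]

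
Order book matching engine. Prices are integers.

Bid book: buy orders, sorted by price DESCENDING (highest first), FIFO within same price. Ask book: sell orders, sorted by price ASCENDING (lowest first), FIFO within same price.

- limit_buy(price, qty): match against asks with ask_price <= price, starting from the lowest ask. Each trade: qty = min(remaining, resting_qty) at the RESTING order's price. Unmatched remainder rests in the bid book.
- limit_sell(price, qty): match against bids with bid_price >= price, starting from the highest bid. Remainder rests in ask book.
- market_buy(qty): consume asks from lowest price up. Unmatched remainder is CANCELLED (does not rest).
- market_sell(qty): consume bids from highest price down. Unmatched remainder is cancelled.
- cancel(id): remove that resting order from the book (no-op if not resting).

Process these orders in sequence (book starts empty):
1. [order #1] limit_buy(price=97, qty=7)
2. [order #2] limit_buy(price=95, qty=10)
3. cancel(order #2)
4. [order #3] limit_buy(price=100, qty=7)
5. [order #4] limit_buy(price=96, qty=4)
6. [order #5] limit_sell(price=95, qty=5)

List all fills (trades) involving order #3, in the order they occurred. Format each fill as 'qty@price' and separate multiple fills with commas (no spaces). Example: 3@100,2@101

Answer: 5@100

Derivation:
After op 1 [order #1] limit_buy(price=97, qty=7): fills=none; bids=[#1:7@97] asks=[-]
After op 2 [order #2] limit_buy(price=95, qty=10): fills=none; bids=[#1:7@97 #2:10@95] asks=[-]
After op 3 cancel(order #2): fills=none; bids=[#1:7@97] asks=[-]
After op 4 [order #3] limit_buy(price=100, qty=7): fills=none; bids=[#3:7@100 #1:7@97] asks=[-]
After op 5 [order #4] limit_buy(price=96, qty=4): fills=none; bids=[#3:7@100 #1:7@97 #4:4@96] asks=[-]
After op 6 [order #5] limit_sell(price=95, qty=5): fills=#3x#5:5@100; bids=[#3:2@100 #1:7@97 #4:4@96] asks=[-]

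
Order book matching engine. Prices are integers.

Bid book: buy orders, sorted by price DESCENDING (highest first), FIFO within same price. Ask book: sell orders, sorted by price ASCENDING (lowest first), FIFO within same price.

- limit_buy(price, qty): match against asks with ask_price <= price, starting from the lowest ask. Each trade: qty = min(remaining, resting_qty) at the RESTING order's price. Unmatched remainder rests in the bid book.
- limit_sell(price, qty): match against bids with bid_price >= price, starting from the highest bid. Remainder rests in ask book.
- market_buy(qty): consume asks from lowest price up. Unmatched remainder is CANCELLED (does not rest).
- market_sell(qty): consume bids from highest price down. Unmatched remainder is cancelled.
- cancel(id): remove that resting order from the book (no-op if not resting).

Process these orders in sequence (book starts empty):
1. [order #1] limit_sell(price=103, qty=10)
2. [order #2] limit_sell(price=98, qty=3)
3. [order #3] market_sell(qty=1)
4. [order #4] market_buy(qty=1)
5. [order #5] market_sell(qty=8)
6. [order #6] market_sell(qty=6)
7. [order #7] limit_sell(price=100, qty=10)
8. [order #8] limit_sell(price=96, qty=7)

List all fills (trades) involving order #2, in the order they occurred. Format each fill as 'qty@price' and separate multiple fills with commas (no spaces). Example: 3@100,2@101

Answer: 1@98

Derivation:
After op 1 [order #1] limit_sell(price=103, qty=10): fills=none; bids=[-] asks=[#1:10@103]
After op 2 [order #2] limit_sell(price=98, qty=3): fills=none; bids=[-] asks=[#2:3@98 #1:10@103]
After op 3 [order #3] market_sell(qty=1): fills=none; bids=[-] asks=[#2:3@98 #1:10@103]
After op 4 [order #4] market_buy(qty=1): fills=#4x#2:1@98; bids=[-] asks=[#2:2@98 #1:10@103]
After op 5 [order #5] market_sell(qty=8): fills=none; bids=[-] asks=[#2:2@98 #1:10@103]
After op 6 [order #6] market_sell(qty=6): fills=none; bids=[-] asks=[#2:2@98 #1:10@103]
After op 7 [order #7] limit_sell(price=100, qty=10): fills=none; bids=[-] asks=[#2:2@98 #7:10@100 #1:10@103]
After op 8 [order #8] limit_sell(price=96, qty=7): fills=none; bids=[-] asks=[#8:7@96 #2:2@98 #7:10@100 #1:10@103]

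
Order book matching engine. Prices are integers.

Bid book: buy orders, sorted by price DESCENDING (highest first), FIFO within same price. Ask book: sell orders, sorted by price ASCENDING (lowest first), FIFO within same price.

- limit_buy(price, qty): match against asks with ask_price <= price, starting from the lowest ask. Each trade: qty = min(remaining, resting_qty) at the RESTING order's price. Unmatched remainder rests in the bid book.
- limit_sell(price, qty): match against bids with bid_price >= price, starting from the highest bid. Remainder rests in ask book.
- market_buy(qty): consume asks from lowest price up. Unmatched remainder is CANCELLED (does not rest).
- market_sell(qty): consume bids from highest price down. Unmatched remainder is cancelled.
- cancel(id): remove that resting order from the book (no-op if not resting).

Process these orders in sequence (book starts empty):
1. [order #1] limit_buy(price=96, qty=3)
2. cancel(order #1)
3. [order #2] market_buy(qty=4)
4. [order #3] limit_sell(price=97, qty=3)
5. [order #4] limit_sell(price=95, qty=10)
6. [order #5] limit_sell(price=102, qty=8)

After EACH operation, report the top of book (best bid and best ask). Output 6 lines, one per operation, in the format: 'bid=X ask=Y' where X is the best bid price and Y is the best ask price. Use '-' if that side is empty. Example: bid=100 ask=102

After op 1 [order #1] limit_buy(price=96, qty=3): fills=none; bids=[#1:3@96] asks=[-]
After op 2 cancel(order #1): fills=none; bids=[-] asks=[-]
After op 3 [order #2] market_buy(qty=4): fills=none; bids=[-] asks=[-]
After op 4 [order #3] limit_sell(price=97, qty=3): fills=none; bids=[-] asks=[#3:3@97]
After op 5 [order #4] limit_sell(price=95, qty=10): fills=none; bids=[-] asks=[#4:10@95 #3:3@97]
After op 6 [order #5] limit_sell(price=102, qty=8): fills=none; bids=[-] asks=[#4:10@95 #3:3@97 #5:8@102]

Answer: bid=96 ask=-
bid=- ask=-
bid=- ask=-
bid=- ask=97
bid=- ask=95
bid=- ask=95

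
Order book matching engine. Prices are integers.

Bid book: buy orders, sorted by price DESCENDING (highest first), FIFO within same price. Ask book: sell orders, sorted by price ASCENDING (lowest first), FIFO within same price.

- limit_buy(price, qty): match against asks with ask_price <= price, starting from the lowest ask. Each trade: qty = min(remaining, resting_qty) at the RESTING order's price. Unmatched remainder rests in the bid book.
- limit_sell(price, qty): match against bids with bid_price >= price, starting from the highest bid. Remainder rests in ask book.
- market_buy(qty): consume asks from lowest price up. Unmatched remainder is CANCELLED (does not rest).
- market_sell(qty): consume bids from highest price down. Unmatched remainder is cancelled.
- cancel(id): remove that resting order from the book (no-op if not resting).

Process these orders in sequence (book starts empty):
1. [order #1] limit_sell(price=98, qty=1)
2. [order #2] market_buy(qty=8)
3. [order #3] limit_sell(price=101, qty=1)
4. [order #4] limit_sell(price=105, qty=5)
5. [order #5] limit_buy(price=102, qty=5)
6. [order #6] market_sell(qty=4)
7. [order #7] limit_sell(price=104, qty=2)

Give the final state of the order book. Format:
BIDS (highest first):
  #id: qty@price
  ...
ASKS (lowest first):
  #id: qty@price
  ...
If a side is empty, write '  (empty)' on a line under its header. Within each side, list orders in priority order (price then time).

Answer: BIDS (highest first):
  (empty)
ASKS (lowest first):
  #7: 2@104
  #4: 5@105

Derivation:
After op 1 [order #1] limit_sell(price=98, qty=1): fills=none; bids=[-] asks=[#1:1@98]
After op 2 [order #2] market_buy(qty=8): fills=#2x#1:1@98; bids=[-] asks=[-]
After op 3 [order #3] limit_sell(price=101, qty=1): fills=none; bids=[-] asks=[#3:1@101]
After op 4 [order #4] limit_sell(price=105, qty=5): fills=none; bids=[-] asks=[#3:1@101 #4:5@105]
After op 5 [order #5] limit_buy(price=102, qty=5): fills=#5x#3:1@101; bids=[#5:4@102] asks=[#4:5@105]
After op 6 [order #6] market_sell(qty=4): fills=#5x#6:4@102; bids=[-] asks=[#4:5@105]
After op 7 [order #7] limit_sell(price=104, qty=2): fills=none; bids=[-] asks=[#7:2@104 #4:5@105]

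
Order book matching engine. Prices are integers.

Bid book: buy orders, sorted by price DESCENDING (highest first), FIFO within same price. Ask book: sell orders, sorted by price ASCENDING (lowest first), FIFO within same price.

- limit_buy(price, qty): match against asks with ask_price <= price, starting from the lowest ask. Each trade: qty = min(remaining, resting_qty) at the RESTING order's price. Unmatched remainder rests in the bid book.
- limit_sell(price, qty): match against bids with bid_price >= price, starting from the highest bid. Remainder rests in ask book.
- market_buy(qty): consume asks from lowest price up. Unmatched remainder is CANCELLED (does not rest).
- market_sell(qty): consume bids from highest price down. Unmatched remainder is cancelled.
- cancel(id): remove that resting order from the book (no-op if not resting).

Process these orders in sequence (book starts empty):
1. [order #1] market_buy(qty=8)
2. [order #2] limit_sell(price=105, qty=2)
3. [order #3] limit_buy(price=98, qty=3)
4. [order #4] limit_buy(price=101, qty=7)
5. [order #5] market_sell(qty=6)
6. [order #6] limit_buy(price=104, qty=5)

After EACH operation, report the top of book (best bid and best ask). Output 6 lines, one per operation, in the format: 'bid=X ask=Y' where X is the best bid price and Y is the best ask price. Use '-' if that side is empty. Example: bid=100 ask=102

After op 1 [order #1] market_buy(qty=8): fills=none; bids=[-] asks=[-]
After op 2 [order #2] limit_sell(price=105, qty=2): fills=none; bids=[-] asks=[#2:2@105]
After op 3 [order #3] limit_buy(price=98, qty=3): fills=none; bids=[#3:3@98] asks=[#2:2@105]
After op 4 [order #4] limit_buy(price=101, qty=7): fills=none; bids=[#4:7@101 #3:3@98] asks=[#2:2@105]
After op 5 [order #5] market_sell(qty=6): fills=#4x#5:6@101; bids=[#4:1@101 #3:3@98] asks=[#2:2@105]
After op 6 [order #6] limit_buy(price=104, qty=5): fills=none; bids=[#6:5@104 #4:1@101 #3:3@98] asks=[#2:2@105]

Answer: bid=- ask=-
bid=- ask=105
bid=98 ask=105
bid=101 ask=105
bid=101 ask=105
bid=104 ask=105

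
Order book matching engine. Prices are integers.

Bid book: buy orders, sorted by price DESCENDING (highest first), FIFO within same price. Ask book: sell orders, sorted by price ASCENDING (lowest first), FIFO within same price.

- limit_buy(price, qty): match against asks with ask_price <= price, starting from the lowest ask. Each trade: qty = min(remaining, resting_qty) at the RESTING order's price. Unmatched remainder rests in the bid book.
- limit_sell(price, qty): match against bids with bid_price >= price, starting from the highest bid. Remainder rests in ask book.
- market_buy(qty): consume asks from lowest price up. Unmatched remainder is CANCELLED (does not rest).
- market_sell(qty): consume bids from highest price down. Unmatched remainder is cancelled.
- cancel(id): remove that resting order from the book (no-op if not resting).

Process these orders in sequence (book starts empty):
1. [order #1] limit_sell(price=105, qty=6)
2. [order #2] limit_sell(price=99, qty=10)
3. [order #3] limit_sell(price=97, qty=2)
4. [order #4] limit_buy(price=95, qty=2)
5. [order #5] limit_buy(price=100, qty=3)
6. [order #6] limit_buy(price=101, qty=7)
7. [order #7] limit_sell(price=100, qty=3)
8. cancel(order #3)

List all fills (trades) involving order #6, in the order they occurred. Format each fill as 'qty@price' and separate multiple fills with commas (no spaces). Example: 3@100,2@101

Answer: 7@99

Derivation:
After op 1 [order #1] limit_sell(price=105, qty=6): fills=none; bids=[-] asks=[#1:6@105]
After op 2 [order #2] limit_sell(price=99, qty=10): fills=none; bids=[-] asks=[#2:10@99 #1:6@105]
After op 3 [order #3] limit_sell(price=97, qty=2): fills=none; bids=[-] asks=[#3:2@97 #2:10@99 #1:6@105]
After op 4 [order #4] limit_buy(price=95, qty=2): fills=none; bids=[#4:2@95] asks=[#3:2@97 #2:10@99 #1:6@105]
After op 5 [order #5] limit_buy(price=100, qty=3): fills=#5x#3:2@97 #5x#2:1@99; bids=[#4:2@95] asks=[#2:9@99 #1:6@105]
After op 6 [order #6] limit_buy(price=101, qty=7): fills=#6x#2:7@99; bids=[#4:2@95] asks=[#2:2@99 #1:6@105]
After op 7 [order #7] limit_sell(price=100, qty=3): fills=none; bids=[#4:2@95] asks=[#2:2@99 #7:3@100 #1:6@105]
After op 8 cancel(order #3): fills=none; bids=[#4:2@95] asks=[#2:2@99 #7:3@100 #1:6@105]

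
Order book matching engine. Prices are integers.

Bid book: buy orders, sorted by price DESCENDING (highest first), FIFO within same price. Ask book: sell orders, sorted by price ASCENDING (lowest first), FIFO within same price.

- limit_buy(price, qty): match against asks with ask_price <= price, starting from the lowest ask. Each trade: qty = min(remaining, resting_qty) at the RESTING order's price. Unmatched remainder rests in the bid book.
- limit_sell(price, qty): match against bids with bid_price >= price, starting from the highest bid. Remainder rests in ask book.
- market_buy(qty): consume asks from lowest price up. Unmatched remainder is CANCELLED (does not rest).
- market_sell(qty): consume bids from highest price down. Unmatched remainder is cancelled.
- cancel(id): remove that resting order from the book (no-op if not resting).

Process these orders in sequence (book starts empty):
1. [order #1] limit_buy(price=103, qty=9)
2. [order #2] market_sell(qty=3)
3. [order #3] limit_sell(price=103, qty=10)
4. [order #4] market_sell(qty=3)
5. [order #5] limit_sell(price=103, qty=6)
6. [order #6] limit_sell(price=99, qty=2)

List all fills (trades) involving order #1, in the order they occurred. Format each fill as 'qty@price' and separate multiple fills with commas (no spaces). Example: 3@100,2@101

Answer: 3@103,6@103

Derivation:
After op 1 [order #1] limit_buy(price=103, qty=9): fills=none; bids=[#1:9@103] asks=[-]
After op 2 [order #2] market_sell(qty=3): fills=#1x#2:3@103; bids=[#1:6@103] asks=[-]
After op 3 [order #3] limit_sell(price=103, qty=10): fills=#1x#3:6@103; bids=[-] asks=[#3:4@103]
After op 4 [order #4] market_sell(qty=3): fills=none; bids=[-] asks=[#3:4@103]
After op 5 [order #5] limit_sell(price=103, qty=6): fills=none; bids=[-] asks=[#3:4@103 #5:6@103]
After op 6 [order #6] limit_sell(price=99, qty=2): fills=none; bids=[-] asks=[#6:2@99 #3:4@103 #5:6@103]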